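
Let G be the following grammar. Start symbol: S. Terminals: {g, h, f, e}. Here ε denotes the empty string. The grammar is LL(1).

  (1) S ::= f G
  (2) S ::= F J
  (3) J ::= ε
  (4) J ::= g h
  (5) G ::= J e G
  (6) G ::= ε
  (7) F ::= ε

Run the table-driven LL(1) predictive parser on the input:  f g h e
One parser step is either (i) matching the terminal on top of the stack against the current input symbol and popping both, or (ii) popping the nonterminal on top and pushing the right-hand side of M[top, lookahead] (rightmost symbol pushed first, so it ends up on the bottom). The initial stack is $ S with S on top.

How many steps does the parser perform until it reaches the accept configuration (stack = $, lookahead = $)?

8

step 1: stack=$ S  input=f g h e $  — expand S ::= f G
step 2: stack=$ G f  input=f g h e $  — match f
step 3: stack=$ G  input=g h e $  — expand G ::= J e G
step 4: stack=$ G e J  input=g h e $  — expand J ::= g h
step 5: stack=$ G e h g  input=g h e $  — match g
step 6: stack=$ G e h  input=h e $  — match h
step 7: stack=$ G e  input=e $  — match e
step 8: stack=$ G  input=$  — expand G ::= ε
Accept reached after 8 steps.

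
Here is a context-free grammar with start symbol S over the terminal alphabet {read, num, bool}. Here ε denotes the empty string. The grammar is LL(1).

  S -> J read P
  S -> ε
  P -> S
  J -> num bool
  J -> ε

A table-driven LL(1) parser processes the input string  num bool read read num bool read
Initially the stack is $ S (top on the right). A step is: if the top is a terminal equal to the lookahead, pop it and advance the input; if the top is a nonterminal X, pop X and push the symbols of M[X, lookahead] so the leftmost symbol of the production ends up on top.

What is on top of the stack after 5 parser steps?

P

     Stack              Input                               Action
  1  $ S                num bool read read num bool read $  expand S -> J read P
  2  $ P read J         num bool read read num bool read $  expand J -> num bool
  3  $ P read bool num  num bool read read num bool read $  match num
  4  $ P read bool      bool read read num bool read $      match bool
  5  $ P read           read read num bool read $           match read
Stack after step 5: $ P (top = P).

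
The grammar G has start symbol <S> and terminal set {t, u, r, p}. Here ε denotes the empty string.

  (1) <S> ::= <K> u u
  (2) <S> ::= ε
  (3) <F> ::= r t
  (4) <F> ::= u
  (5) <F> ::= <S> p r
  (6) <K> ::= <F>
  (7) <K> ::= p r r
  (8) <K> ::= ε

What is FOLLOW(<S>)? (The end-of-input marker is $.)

{$, p}

FIRST(<S>) = {ε, p, r, u}  (via <K> u u)
FIRST(<F>) = {p, r, u}  (via <S> p r)
FIRST(<K>) = {ε, p, r, u}  (via <F>)
FOLLOW(<S>) includes $ since <S> is the start symbol.
FOLLOW(<S>): in <F>::=<S> p r, <S> is followed by p r with FIRST {p}. Thus FOLLOW(<S>) = {$, p}.
FOLLOW(<K>): in <S>::=<K> u u, <K> is followed by u u with FIRST {u}. Thus FOLLOW(<K>) = {u}.
FOLLOW(<F>): in <K>::=<F>, the suffix after <F> is empty, so FOLLOW(<F>) ⊇ FOLLOW(<K>) = {u}. Thus FOLLOW(<F>) = {u}.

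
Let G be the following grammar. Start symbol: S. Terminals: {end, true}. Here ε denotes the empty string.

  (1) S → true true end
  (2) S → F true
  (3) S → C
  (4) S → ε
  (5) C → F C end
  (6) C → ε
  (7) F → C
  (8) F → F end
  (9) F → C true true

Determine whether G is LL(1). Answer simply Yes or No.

FIRST(S) = {ε, end, true}
FIRST(C) = {ε, end, true}
FIRST(F) = {ε, end, true}
FOLLOW(S) = {$}
FOLLOW(C) = {$, end, true}
FOLLOW(F) = {end, true}
Cell M[C, end] receives both C → F C end and C → ε — the grammar is not LL(1).

No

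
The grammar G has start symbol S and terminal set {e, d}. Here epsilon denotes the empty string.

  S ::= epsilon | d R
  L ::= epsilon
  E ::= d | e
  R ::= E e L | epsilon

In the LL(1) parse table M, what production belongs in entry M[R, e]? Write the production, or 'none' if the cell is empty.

FIRST(S) = {epsilon, d}
FIRST(L) = {epsilon}
FIRST(E) = {d, e}
FIRST(R) = {epsilon, d, e}  (via E e L)
FOLLOW(S) includes $ since S is the start symbol.
FOLLOW(S): S appears on no right-hand side. Thus FOLLOW(S) = {$}.
FOLLOW(R): in S::=d R, the suffix after R is empty, so FOLLOW(R) ⊇ FOLLOW(S) = {$}. Thus FOLLOW(R) = {$}.
For R ::= E e L: FIRST(E e L) = {d, e}, so it goes in M[R, t] for t ∈ {d, e}.
For R ::= epsilon: FIRST(epsilon) = {epsilon}, so it goes in M[R, t] for t ∈ {}; since epsilon ∈ FIRST, also for every t ∈ FOLLOW(R) = {$}.

R ::= E e L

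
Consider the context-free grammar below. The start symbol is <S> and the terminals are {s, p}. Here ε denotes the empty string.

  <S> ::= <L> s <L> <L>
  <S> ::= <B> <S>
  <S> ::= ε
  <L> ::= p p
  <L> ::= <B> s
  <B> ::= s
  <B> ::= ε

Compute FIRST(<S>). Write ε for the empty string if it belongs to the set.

{ε, p, s}

FIRST(<B>): from <B>::=s we get {s}; from <B>::=ε we get {ε}. So FIRST(<B>) = {ε, s}.
FIRST(<L>): from <L>::=p p we get {p}; from <L>::=<B> s we get {s}. So FIRST(<L>) = {p, s}.
FIRST(<S>): from <S>::=<L> s <L> <L> we get {p, s}; from <S>::=<B> <S> we get {ε, p, s}; from <S>::=ε we get {ε}. So FIRST(<S>) = {ε, p, s}.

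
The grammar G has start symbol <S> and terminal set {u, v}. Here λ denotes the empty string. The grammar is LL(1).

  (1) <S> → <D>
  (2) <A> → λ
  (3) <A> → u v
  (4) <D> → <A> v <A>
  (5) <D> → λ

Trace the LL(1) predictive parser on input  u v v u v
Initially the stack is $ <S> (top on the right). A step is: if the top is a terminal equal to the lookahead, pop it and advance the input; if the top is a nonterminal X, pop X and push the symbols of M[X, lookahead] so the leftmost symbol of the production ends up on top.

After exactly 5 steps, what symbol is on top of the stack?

v

     Stack        Input        Action
  1  $ <S>        u v v u v $  expand <S> → <D>
  2  $ <D>        u v v u v $  expand <D> → <A> v <A>
  3  $ <A> v <A>  u v v u v $  expand <A> → u v
  4  $ <A> v v u  u v v u v $  match u
  5  $ <A> v v    v v u v $    match v
Stack after step 5: $ <A> v (top = v).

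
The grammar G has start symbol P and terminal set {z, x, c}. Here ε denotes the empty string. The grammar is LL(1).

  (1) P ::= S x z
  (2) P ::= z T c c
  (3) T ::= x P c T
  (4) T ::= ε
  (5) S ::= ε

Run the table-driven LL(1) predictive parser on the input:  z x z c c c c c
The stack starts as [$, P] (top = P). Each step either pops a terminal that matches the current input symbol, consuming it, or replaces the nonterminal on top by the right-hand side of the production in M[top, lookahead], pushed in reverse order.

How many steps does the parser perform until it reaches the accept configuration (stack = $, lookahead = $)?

      Stack              Input              Action
   1  $ P                z x z c c c c c $  expand P ::= z T c c
   2  $ c c T z          z x z c c c c c $  match z
   3  $ c c T            x z c c c c c $    expand T ::= x P c T
   4  $ c c T c P x      x z c c c c c $    match x
   5  $ c c T c P        z c c c c c $      expand P ::= z T c c
   6  $ c c T c c c T z  z c c c c c $      match z
   7  $ c c T c c c T    c c c c c $        expand T ::= ε
   8  $ c c T c c c      c c c c c $        match c
   9  $ c c T c c        c c c c $          match c
  10  $ c c T c          c c c $            match c
  11  $ c c T            c c $              expand T ::= ε
  12  $ c c              c c $              match c
  13  $ c                c $                match c
Accept reached after 13 steps.

13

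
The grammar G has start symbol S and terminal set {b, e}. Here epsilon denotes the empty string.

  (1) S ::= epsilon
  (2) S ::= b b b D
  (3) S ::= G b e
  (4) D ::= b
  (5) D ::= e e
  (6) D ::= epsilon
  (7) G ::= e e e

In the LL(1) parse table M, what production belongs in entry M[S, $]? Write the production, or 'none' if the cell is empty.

FIRST(D) = {epsilon, b, e}
FIRST(G) = {e}
FIRST(S) = {epsilon, b, e}  (via G b e)
FOLLOW(S) includes $ since S is the start symbol.
FOLLOW(S): S appears on no right-hand side. Thus FOLLOW(S) = {$}.
For S ::= epsilon: FIRST(epsilon) = {epsilon}, so it goes in M[S, t] for t ∈ {}; since epsilon ∈ FIRST, also for every t ∈ FOLLOW(S) = {$}.
For S ::= b b b D: FIRST(b b b D) = {b}, so it goes in M[S, t] for t ∈ {b}.
For S ::= G b e: FIRST(G b e) = {e}, so it goes in M[S, t] for t ∈ {e}.

S ::= epsilon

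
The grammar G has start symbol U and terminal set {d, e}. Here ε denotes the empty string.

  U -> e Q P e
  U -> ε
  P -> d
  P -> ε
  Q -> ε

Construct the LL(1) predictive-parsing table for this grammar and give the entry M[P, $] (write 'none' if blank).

none

FIRST(U): from U->e Q P e we get {e}; from U->ε we get {ε}. So FIRST(U) = {ε, e}.
FIRST(P): from P->d we get {d}; from P->ε we get {ε}. So FIRST(P) = {ε, d}.
FIRST(Q): from Q->ε we get {ε}. So FIRST(Q) = {ε}.
FOLLOW(U) includes $ since U is the start symbol.
FOLLOW(P): in U->e Q P e, P is followed by e with FIRST {e}. Thus FOLLOW(P) = {e}.
For P -> d: FIRST(d) = {d}, so it goes in M[P, t] for t ∈ {d}.
For P -> ε: FIRST(ε) = {ε}, so it goes in M[P, t] for t ∈ {}; since ε ∈ FIRST, also for every t ∈ FOLLOW(P) = {e}.
None of these place a production in M[P, $].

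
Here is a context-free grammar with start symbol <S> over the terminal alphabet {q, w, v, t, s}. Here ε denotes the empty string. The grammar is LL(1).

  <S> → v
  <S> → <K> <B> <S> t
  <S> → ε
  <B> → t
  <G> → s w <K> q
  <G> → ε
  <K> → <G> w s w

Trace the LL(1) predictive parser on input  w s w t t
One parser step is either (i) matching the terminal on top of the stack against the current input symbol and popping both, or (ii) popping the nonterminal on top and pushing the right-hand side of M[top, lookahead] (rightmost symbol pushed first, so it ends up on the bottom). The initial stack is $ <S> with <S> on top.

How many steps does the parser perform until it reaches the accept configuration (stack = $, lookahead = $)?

10

step 1: stack=$ <S>  input=w s w t t $  — expand <S> → <K> <B> <S> t
step 2: stack=$ t <S> <B> <K>  input=w s w t t $  — expand <K> → <G> w s w
step 3: stack=$ t <S> <B> w s w <G>  input=w s w t t $  — expand <G> → ε
step 4: stack=$ t <S> <B> w s w  input=w s w t t $  — match w
step 5: stack=$ t <S> <B> w s  input=s w t t $  — match s
step 6: stack=$ t <S> <B> w  input=w t t $  — match w
step 7: stack=$ t <S> <B>  input=t t $  — expand <B> → t
step 8: stack=$ t <S> t  input=t t $  — match t
step 9: stack=$ t <S>  input=t $  — expand <S> → ε
step 10: stack=$ t  input=t $  — match t
Accept reached after 10 steps.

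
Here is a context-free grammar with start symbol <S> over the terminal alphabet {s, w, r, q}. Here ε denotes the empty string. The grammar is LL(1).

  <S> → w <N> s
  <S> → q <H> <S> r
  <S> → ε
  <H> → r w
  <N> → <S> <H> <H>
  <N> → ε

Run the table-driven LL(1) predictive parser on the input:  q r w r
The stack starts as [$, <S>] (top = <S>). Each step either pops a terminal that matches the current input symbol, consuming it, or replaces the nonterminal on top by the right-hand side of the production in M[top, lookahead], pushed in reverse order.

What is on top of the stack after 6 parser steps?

step 1: stack=$ <S>  input=q r w r $  — expand <S> → q <H> <S> r
step 2: stack=$ r <S> <H> q  input=q r w r $  — match q
step 3: stack=$ r <S> <H>  input=r w r $  — expand <H> → r w
step 4: stack=$ r <S> w r  input=r w r $  — match r
step 5: stack=$ r <S> w  input=w r $  — match w
step 6: stack=$ r <S>  input=r $  — expand <S> → ε
Stack after step 6: $ r (top = r).

r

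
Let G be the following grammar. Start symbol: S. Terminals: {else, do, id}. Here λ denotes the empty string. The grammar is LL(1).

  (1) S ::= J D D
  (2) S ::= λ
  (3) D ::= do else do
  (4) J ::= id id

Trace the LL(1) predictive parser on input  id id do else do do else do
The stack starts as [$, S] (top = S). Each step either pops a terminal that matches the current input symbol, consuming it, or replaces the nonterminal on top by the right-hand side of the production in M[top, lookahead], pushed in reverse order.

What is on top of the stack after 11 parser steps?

      Stack           Input                          Action
   1  $ S             id id do else do do else do $  expand S ::= J D D
   2  $ D D J         id id do else do do else do $  expand J ::= id id
   3  $ D D id id     id id do else do do else do $  match id
   4  $ D D id        id do else do do else do $     match id
   5  $ D D           do else do do else do $        expand D ::= do else do
   6  $ D do else do  do else do do else do $        match do
   7  $ D do else     else do do else do $           match else
   8  $ D do          do do else do $                match do
   9  $ D             do else do $                   expand D ::= do else do
  10  $ do else do    do else do $                   match do
  11  $ do else       else do $                      match else
Stack after step 11: $ do (top = do).

do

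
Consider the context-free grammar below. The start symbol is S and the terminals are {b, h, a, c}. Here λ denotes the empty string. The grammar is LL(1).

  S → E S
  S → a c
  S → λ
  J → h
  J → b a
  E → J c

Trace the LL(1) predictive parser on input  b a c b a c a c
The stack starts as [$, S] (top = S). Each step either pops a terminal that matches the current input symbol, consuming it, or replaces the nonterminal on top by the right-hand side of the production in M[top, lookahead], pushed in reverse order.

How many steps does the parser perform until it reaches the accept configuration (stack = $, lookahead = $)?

step 1: stack=$ S  input=b a c b a c a c $  — expand S → E S
step 2: stack=$ S E  input=b a c b a c a c $  — expand E → J c
step 3: stack=$ S c J  input=b a c b a c a c $  — expand J → b a
step 4: stack=$ S c a b  input=b a c b a c a c $  — match b
step 5: stack=$ S c a  input=a c b a c a c $  — match a
step 6: stack=$ S c  input=c b a c a c $  — match c
step 7: stack=$ S  input=b a c a c $  — expand S → E S
step 8: stack=$ S E  input=b a c a c $  — expand E → J c
step 9: stack=$ S c J  input=b a c a c $  — expand J → b a
step 10: stack=$ S c a b  input=b a c a c $  — match b
step 11: stack=$ S c a  input=a c a c $  — match a
step 12: stack=$ S c  input=c a c $  — match c
step 13: stack=$ S  input=a c $  — expand S → a c
step 14: stack=$ c a  input=a c $  — match a
step 15: stack=$ c  input=c $  — match c
Accept reached after 15 steps.

15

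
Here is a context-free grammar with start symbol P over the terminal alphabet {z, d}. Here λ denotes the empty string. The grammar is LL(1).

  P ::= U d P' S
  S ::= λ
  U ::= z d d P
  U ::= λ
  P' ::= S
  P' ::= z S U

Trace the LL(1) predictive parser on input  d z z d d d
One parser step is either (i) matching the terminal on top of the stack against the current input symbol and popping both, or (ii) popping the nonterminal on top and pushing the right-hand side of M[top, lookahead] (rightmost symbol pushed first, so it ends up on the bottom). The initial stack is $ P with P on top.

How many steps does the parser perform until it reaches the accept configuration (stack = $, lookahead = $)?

step 1: stack=$ P  input=d z z d d d $  — expand P ::= U d P' S
step 2: stack=$ S P' d U  input=d z z d d d $  — expand U ::= λ
step 3: stack=$ S P' d  input=d z z d d d $  — match d
step 4: stack=$ S P'  input=z z d d d $  — expand P' ::= z S U
step 5: stack=$ S U S z  input=z z d d d $  — match z
step 6: stack=$ S U S  input=z d d d $  — expand S ::= λ
step 7: stack=$ S U  input=z d d d $  — expand U ::= z d d P
step 8: stack=$ S P d d z  input=z d d d $  — match z
step 9: stack=$ S P d d  input=d d d $  — match d
step 10: stack=$ S P d  input=d d $  — match d
step 11: stack=$ S P  input=d $  — expand P ::= U d P' S
step 12: stack=$ S S P' d U  input=d $  — expand U ::= λ
step 13: stack=$ S S P' d  input=d $  — match d
step 14: stack=$ S S P'  input=$  — expand P' ::= S
step 15: stack=$ S S S  input=$  — expand S ::= λ
step 16: stack=$ S S  input=$  — expand S ::= λ
step 17: stack=$ S  input=$  — expand S ::= λ
Accept reached after 17 steps.

17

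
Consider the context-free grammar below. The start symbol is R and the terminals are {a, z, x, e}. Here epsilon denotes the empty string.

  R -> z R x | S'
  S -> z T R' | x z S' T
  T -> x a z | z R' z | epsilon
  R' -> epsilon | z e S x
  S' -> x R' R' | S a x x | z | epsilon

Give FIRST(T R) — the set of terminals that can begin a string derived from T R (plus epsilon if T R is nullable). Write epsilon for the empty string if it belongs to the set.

{epsilon, x, z}

FIRST(S) = {x, z}
FIRST(T) = {epsilon, x, z}
FIRST(R') = {epsilon, z}
FIRST(S') = {epsilon, x, z}  (via S a x x)
FIRST(R) = {epsilon, x, z}  (via S')
FIRST(T R): take FIRST of each symbol in turn, carrying on past any symbol whose FIRST contains epsilon; result {epsilon, x, z}.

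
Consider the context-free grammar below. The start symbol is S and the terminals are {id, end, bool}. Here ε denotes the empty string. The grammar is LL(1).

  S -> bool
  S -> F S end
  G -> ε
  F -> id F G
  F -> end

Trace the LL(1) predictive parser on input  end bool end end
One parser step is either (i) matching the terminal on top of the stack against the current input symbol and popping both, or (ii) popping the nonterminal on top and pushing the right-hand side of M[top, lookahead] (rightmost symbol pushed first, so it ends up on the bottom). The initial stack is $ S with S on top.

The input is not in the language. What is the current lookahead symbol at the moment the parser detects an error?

end

step 1: stack=$ S  input=end bool end end $  — expand S -> F S end
step 2: stack=$ end S F  input=end bool end end $  — expand F -> end
step 3: stack=$ end S end  input=end bool end end $  — match end
step 4: stack=$ end S  input=bool end end $  — expand S -> bool
step 5: stack=$ end bool  input=bool end end $  — match bool
step 6: stack=$ end  input=end end $  — match end
step 7: stack=$  input=end $  — error: stack empty but input remains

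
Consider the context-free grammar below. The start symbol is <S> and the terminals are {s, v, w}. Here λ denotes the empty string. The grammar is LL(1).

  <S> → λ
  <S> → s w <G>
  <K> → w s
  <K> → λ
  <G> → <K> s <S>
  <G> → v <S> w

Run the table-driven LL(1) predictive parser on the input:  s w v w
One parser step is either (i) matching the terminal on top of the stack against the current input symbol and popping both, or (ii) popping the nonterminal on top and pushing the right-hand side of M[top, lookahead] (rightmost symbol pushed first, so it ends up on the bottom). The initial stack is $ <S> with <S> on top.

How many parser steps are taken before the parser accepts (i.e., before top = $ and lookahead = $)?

     Stack      Input      Action
  1  $ <S>      s w v w $  expand <S> → s w <G>
  2  $ <G> w s  s w v w $  match s
  3  $ <G> w    w v w $    match w
  4  $ <G>      v w $      expand <G> → v <S> w
  5  $ w <S> v  v w $      match v
  6  $ w <S>    w $        expand <S> → λ
  7  $ w        w $        match w
Accept reached after 7 steps.

7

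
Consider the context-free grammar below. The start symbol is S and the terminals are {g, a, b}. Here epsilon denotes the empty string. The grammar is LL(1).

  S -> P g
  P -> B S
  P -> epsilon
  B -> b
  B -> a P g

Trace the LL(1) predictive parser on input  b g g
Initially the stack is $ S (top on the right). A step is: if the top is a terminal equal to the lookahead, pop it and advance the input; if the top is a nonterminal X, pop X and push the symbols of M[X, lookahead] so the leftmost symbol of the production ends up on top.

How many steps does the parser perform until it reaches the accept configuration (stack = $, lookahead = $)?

8

step 1: stack=$ S  input=b g g $  — expand S -> P g
step 2: stack=$ g P  input=b g g $  — expand P -> B S
step 3: stack=$ g S B  input=b g g $  — expand B -> b
step 4: stack=$ g S b  input=b g g $  — match b
step 5: stack=$ g S  input=g g $  — expand S -> P g
step 6: stack=$ g g P  input=g g $  — expand P -> epsilon
step 7: stack=$ g g  input=g g $  — match g
step 8: stack=$ g  input=g $  — match g
Accept reached after 8 steps.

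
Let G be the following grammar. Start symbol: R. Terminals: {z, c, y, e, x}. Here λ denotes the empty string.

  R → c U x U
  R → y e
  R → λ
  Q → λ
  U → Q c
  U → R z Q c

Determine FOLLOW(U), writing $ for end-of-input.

{$, x, z}

FIRST(R): from R→c U x U we get {c}; from R→y e we get {y}; from R→λ we get {λ}. So FIRST(R) = {λ, c, y}.
FIRST(Q): from Q→λ we get {λ}. So FIRST(Q) = {λ}.
FIRST(U): from U→Q c we get {c}; from U→R z Q c we get {c, y, z}. So FIRST(U) = {c, y, z}.
FOLLOW(R) includes $ since R is the start symbol.
FOLLOW(R): in U→R z Q c, R is followed by z Q c with FIRST {z}. Thus FOLLOW(R) = {$, z}.
FOLLOW(Q): in U→Q c, Q is followed by c with FIRST {c}; in U→R z Q c, Q is followed by c with FIRST {c}. Thus FOLLOW(Q) = {c}.
FOLLOW(U): in R→c U x U (occurrence 1), U is followed by x U with FIRST {x}; in R→c U x U (occurrence 2), the suffix after U is empty, so FOLLOW(U) ⊇ FOLLOW(R) = {$, z}. Thus FOLLOW(U) = {$, x, z}.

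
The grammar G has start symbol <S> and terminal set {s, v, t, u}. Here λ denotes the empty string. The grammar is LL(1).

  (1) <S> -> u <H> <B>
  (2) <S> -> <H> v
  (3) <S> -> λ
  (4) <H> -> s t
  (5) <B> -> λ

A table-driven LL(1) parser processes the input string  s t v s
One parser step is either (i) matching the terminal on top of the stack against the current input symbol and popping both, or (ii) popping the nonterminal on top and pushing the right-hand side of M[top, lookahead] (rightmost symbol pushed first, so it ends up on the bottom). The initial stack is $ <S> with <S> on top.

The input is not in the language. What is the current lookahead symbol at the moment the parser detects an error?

     Stack    Input      Action
  1  $ <S>    s t v s $  expand <S> -> <H> v
  2  $ v <H>  s t v s $  expand <H> -> s t
  3  $ v t s  s t v s $  match s
  4  $ v t    t v s $    match t
  5  $ v      v s $      match v
  6  $        s $        error: stack empty but input remains

s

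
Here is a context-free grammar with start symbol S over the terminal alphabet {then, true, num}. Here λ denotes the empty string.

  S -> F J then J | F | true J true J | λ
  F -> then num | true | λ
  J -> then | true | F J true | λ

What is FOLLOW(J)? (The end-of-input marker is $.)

FIRST(F): from F->then num we get {then}; from F->true we get {true}; from F->λ we get {λ}. So FIRST(F) = {λ, then, true}.
FIRST(J): from J->then we get {then}; from J->true we get {true}; from J->F J true we get {then, true}; from J->λ we get {λ}. So FIRST(J) = {λ, then, true}.
FIRST(S): from S->F J then J we get {then, true}; from S->F we get {λ, then, true}; from S->true J true J we get {true}; from S->λ we get {λ}. So FIRST(S) = {λ, then, true}.
FOLLOW(S) includes $ since S is the start symbol.
FOLLOW(S): S appears on no right-hand side. Thus FOLLOW(S) = {$}.
FOLLOW(F): in S->F J then J, F is followed by J then J with FIRST {then, true}; in S->F, the suffix after F is empty, so FOLLOW(F) ⊇ FOLLOW(S) = {$}; in J->F J true, F is followed by J true with FIRST {then, true}. Thus FOLLOW(F) = {$, then, true}.
FOLLOW(J): in S->F J then J (occurrence 1), J is followed by then J with FIRST {then}; in S->F J then J (occurrence 2), the suffix after J is empty, so FOLLOW(J) ⊇ FOLLOW(S) = {$}; in S->true J true J (occurrence 1), J is followed by true J with FIRST {true}; in S->true J true J (occurrence 2), the suffix after J is empty, so FOLLOW(J) ⊇ FOLLOW(S) = {$}; in J->F J true, J is followed by true with FIRST {true}. Thus FOLLOW(J) = {$, then, true}.

{$, then, true}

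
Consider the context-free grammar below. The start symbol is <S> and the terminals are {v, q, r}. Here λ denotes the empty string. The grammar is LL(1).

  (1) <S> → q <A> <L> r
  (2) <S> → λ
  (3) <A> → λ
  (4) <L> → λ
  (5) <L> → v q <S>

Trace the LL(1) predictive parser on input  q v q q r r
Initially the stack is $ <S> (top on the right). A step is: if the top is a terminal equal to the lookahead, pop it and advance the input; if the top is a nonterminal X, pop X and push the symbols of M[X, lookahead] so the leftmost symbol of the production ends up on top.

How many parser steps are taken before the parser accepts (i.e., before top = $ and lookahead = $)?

12

step 1: stack=$ <S>  input=q v q q r r $  — expand <S> → q <A> <L> r
step 2: stack=$ r <L> <A> q  input=q v q q r r $  — match q
step 3: stack=$ r <L> <A>  input=v q q r r $  — expand <A> → λ
step 4: stack=$ r <L>  input=v q q r r $  — expand <L> → v q <S>
step 5: stack=$ r <S> q v  input=v q q r r $  — match v
step 6: stack=$ r <S> q  input=q q r r $  — match q
step 7: stack=$ r <S>  input=q r r $  — expand <S> → q <A> <L> r
step 8: stack=$ r r <L> <A> q  input=q r r $  — match q
step 9: stack=$ r r <L> <A>  input=r r $  — expand <A> → λ
step 10: stack=$ r r <L>  input=r r $  — expand <L> → λ
step 11: stack=$ r r  input=r r $  — match r
step 12: stack=$ r  input=r $  — match r
Accept reached after 12 steps.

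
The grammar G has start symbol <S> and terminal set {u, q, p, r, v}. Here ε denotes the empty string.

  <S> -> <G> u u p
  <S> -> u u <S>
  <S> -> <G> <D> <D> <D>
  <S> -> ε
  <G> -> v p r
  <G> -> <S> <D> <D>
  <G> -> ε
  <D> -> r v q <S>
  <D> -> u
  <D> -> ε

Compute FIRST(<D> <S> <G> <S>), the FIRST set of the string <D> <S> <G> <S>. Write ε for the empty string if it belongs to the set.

FIRST(<D>) = {ε, r, u}
FIRST(<S>) = {ε, r, u, v}  (via <G> u u p, <G> <D> <D> <D>)
FIRST(<G>) = {ε, r, u, v}  (via <S> <D> <D>)
FIRST(<D> <S> <G> <S>): take FIRST of each symbol in turn, carrying on past any symbol whose FIRST contains ε; result {ε, r, u, v}.

{ε, r, u, v}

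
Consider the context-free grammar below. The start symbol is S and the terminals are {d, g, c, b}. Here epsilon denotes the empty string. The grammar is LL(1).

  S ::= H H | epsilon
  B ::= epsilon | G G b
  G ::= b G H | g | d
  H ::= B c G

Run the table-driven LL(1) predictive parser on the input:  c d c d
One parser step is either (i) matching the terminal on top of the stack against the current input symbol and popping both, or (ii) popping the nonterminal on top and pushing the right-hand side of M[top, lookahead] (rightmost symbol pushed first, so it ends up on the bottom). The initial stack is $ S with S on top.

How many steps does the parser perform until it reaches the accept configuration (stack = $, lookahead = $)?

11

      Stack      Input      Action
   1  $ S        c d c d $  expand S ::= H H
   2  $ H H      c d c d $  expand H ::= B c G
   3  $ H G c B  c d c d $  expand B ::= epsilon
   4  $ H G c    c d c d $  match c
   5  $ H G      d c d $    expand G ::= d
   6  $ H d      d c d $    match d
   7  $ H        c d $      expand H ::= B c G
   8  $ G c B    c d $      expand B ::= epsilon
   9  $ G c      c d $      match c
  10  $ G        d $        expand G ::= d
  11  $ d        d $        match d
Accept reached after 11 steps.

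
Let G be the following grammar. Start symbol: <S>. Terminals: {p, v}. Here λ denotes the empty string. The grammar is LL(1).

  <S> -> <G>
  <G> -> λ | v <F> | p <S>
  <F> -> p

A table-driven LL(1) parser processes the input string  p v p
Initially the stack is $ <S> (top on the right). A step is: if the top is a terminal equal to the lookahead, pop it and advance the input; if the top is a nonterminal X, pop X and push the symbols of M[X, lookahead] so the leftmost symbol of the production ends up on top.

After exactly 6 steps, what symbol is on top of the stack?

step 1: stack=$ <S>  input=p v p $  — expand <S> -> <G>
step 2: stack=$ <G>  input=p v p $  — expand <G> -> p <S>
step 3: stack=$ <S> p  input=p v p $  — match p
step 4: stack=$ <S>  input=v p $  — expand <S> -> <G>
step 5: stack=$ <G>  input=v p $  — expand <G> -> v <F>
step 6: stack=$ <F> v  input=v p $  — match v
Stack after step 6: $ <F> (top = <F>).

<F>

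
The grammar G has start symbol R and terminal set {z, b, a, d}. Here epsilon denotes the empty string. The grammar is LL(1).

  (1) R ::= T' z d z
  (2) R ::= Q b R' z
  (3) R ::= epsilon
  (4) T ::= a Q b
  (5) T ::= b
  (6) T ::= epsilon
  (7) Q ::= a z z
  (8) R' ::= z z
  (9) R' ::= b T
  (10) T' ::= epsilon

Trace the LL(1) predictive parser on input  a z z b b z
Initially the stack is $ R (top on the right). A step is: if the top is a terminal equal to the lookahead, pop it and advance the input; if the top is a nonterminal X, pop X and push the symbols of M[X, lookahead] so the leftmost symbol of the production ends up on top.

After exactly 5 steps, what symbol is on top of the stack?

b

     Stack           Input          Action
  1  $ R             a z z b b z $  expand R ::= Q b R' z
  2  $ z R' b Q      a z z b b z $  expand Q ::= a z z
  3  $ z R' b z z a  a z z b b z $  match a
  4  $ z R' b z z    z z b b z $    match z
  5  $ z R' b z      z b b z $      match z
Stack after step 5: $ z R' b (top = b).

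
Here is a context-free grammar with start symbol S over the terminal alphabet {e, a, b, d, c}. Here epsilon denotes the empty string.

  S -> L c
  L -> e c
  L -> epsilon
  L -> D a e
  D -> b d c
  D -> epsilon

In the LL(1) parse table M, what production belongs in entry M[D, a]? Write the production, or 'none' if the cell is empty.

FIRST(D): from D->b d c we get {b}; from D->epsilon we get {epsilon}. So FIRST(D) = {epsilon, b}.
FIRST(L): from L->e c we get {e}; from L->epsilon we get {epsilon}; from L->D a e we get {a, b}. So FIRST(L) = {epsilon, a, b, e}.
FIRST(S): from S->L c we get {a, b, c, e}. So FIRST(S) = {a, b, c, e}.
FOLLOW(S) includes $ since S is the start symbol.
FOLLOW(D): in L->D a e, D is followed by a e with FIRST {a}. Thus FOLLOW(D) = {a}.
For D -> b d c: FIRST(b d c) = {b}, so it goes in M[D, t] for t ∈ {b}.
For D -> epsilon: FIRST(epsilon) = {epsilon}, so it goes in M[D, t] for t ∈ {}; since epsilon ∈ FIRST, also for every t ∈ FOLLOW(D) = {a}.

D -> epsilon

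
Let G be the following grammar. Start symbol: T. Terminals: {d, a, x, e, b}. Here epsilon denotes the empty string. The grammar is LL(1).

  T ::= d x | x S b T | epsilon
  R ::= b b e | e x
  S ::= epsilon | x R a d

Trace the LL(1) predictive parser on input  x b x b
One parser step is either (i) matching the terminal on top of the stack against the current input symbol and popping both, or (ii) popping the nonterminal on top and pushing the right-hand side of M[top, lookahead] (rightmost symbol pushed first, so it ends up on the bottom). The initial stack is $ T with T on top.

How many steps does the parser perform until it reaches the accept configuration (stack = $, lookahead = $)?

step 1: stack=$ T  input=x b x b $  — expand T ::= x S b T
step 2: stack=$ T b S x  input=x b x b $  — match x
step 3: stack=$ T b S  input=b x b $  — expand S ::= epsilon
step 4: stack=$ T b  input=b x b $  — match b
step 5: stack=$ T  input=x b $  — expand T ::= x S b T
step 6: stack=$ T b S x  input=x b $  — match x
step 7: stack=$ T b S  input=b $  — expand S ::= epsilon
step 8: stack=$ T b  input=b $  — match b
step 9: stack=$ T  input=$  — expand T ::= epsilon
Accept reached after 9 steps.

9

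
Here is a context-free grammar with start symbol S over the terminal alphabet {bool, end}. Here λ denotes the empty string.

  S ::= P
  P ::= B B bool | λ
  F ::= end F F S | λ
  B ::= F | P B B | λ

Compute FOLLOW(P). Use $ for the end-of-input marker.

{$, bool, end}

FIRST(F) = {λ, end}
FIRST(S) = {λ, bool, end}  (via P)
FIRST(P) = {λ, bool, end}  (via B B bool)
FIRST(B) = {λ, bool, end}  (via F, P B B)
FOLLOW(S) includes $ since S is the start symbol.
FOLLOW(B): in P::=B B bool (occurrence 1), B is followed by B bool with FIRST {bool, end}; in P::=B B bool (occurrence 2), B is followed by bool with FIRST {bool}; in B::=P B B (occurrence 1), B is followed by B with FIRST {λ, bool, end}; in B::=P B B (occurrence 1), the suffix after B is nullable (adds nothing new); in B::=P B B (occurrence 2), the suffix after B is empty (adds nothing new). Thus FOLLOW(B) = {bool, end}.
FOLLOW(F): in F::=end F F S (occurrence 1), F is followed by F S with FIRST {λ, bool, end}; in F::=end F F S (occurrence 1), the suffix after F is nullable (adds nothing new); in F::=end F F S (occurrence 2), F is followed by S with FIRST {λ, bool, end}; in F::=end F F S (occurrence 2), the suffix after F is nullable (adds nothing new); in B::=F, the suffix after F is empty, so FOLLOW(F) ⊇ FOLLOW(B) = {bool, end}. Thus FOLLOW(F) = {bool, end}.
FOLLOW(S): in F::=end F F S, the suffix after S is empty, so FOLLOW(S) ⊇ FOLLOW(F) = {bool, end}. Thus FOLLOW(S) = {$, bool, end}.
FOLLOW(P): in S::=P, the suffix after P is empty, so FOLLOW(P) ⊇ FOLLOW(S) = {$, bool, end}; in B::=P B B, P is followed by B B with FIRST {λ, bool, end}; in B::=P B B, the suffix after P is nullable, so FOLLOW(P) ⊇ FOLLOW(B) = {bool, end}. Thus FOLLOW(P) = {$, bool, end}.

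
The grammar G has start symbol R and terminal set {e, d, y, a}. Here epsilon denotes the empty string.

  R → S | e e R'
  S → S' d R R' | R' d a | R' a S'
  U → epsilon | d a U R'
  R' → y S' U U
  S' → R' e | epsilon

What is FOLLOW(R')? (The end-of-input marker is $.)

{$, a, d, e, y}

FIRST(U): from U→epsilon we get {epsilon}; from U→d a U R' we get {d}. So FIRST(U) = {epsilon, d}.
FIRST(R'): from R'→y S' U U we get {y}. So FIRST(R') = {y}.
FIRST(S'): from S'→R' e we get {y}; from S'→epsilon we get {epsilon}. So FIRST(S') = {epsilon, y}.
FIRST(S): from S→S' d R R' we get {d, y}; from S→R' d a we get {y}; from S→R' a S' we get {y}. So FIRST(S) = {d, y}.
FIRST(R): from R→S we get {d, y}; from R→e e R' we get {e}. So FIRST(R) = {d, e, y}.
FOLLOW(R) includes $ since R is the start symbol.
FOLLOW(R): in S→S' d R R', R is followed by R' with FIRST {y}. Thus FOLLOW(R) = {$, y}.
FOLLOW(S): in R→S, the suffix after S is empty, so FOLLOW(S) ⊇ FOLLOW(R) = {$, y}. Thus FOLLOW(S) = {$, y}.
FOLLOW(U): in U→d a U R', U is followed by R' with FIRST {y}; in R'→y S' U U (occurrence 1), U is followed by U with FIRST {epsilon, d}; in R'→y S' U U (occurrence 1), the suffix after U is nullable, so FOLLOW(U) ⊇ FOLLOW(R') = {$, a, d, e, y}; in R'→y S' U U (occurrence 2), the suffix after U is empty, so FOLLOW(U) ⊇ FOLLOW(R') = {$, a, d, e, y}. Thus FOLLOW(U) = {$, a, d, e, y}.
FOLLOW(R'): in R→e e R', the suffix after R' is empty, so FOLLOW(R') ⊇ FOLLOW(R) = {$, y}; in S→S' d R R', the suffix after R' is empty, so FOLLOW(R') ⊇ FOLLOW(S) = {$, y}; in S→R' d a, R' is followed by d a with FIRST {d}; in S→R' a S', R' is followed by a S' with FIRST {a}; in U→d a U R', the suffix after R' is empty, so FOLLOW(R') ⊇ FOLLOW(U) = {$, a, d, e, y}; in S'→R' e, R' is followed by e with FIRST {e}. Thus FOLLOW(R') = {$, a, d, e, y}.
FOLLOW(S'): in S→S' d R R', S' is followed by d R R' with FIRST {d}; in S→R' a S', the suffix after S' is empty, so FOLLOW(S') ⊇ FOLLOW(S) = {$, y}; in R'→y S' U U, S' is followed by U U with FIRST {epsilon, d}; in R'→y S' U U, the suffix after S' is nullable, so FOLLOW(S') ⊇ FOLLOW(R') = {$, a, d, e, y}. Thus FOLLOW(S') = {$, a, d, e, y}.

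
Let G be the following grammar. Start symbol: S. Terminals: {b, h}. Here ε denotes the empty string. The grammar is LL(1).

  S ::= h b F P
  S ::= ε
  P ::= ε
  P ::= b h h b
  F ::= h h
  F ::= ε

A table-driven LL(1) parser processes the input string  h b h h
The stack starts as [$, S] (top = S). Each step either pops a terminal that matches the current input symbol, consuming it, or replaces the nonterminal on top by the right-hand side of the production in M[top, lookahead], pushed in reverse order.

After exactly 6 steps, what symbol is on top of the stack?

     Stack      Input      Action
  1  $ S        h b h h $  expand S ::= h b F P
  2  $ P F b h  h b h h $  match h
  3  $ P F b    b h h $    match b
  4  $ P F      h h $      expand F ::= h h
  5  $ P h h    h h $      match h
  6  $ P h      h $        match h
Stack after step 6: $ P (top = P).

P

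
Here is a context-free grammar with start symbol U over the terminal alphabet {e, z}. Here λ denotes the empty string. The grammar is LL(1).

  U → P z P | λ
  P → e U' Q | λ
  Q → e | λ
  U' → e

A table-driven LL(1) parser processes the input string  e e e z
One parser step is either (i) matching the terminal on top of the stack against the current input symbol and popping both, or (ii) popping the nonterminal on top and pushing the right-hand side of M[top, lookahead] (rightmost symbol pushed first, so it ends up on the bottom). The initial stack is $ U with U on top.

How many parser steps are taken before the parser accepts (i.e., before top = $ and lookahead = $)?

step 1: stack=$ U  input=e e e z $  — expand U → P z P
step 2: stack=$ P z P  input=e e e z $  — expand P → e U' Q
step 3: stack=$ P z Q U' e  input=e e e z $  — match e
step 4: stack=$ P z Q U'  input=e e z $  — expand U' → e
step 5: stack=$ P z Q e  input=e e z $  — match e
step 6: stack=$ P z Q  input=e z $  — expand Q → e
step 7: stack=$ P z e  input=e z $  — match e
step 8: stack=$ P z  input=z $  — match z
step 9: stack=$ P  input=$  — expand P → λ
Accept reached after 9 steps.

9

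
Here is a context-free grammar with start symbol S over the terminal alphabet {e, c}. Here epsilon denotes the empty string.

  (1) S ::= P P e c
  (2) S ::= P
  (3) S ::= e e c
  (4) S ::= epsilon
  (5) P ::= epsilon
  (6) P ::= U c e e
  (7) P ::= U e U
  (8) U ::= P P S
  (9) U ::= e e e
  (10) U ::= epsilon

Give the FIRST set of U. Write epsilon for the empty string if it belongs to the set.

{epsilon, c, e}

FIRST(S) = {epsilon, c, e}  (via P P e c, P)
FIRST(P) = {epsilon, c, e}  (via U c e e, U e U)
FIRST(U) = {epsilon, c, e}  (via P P S)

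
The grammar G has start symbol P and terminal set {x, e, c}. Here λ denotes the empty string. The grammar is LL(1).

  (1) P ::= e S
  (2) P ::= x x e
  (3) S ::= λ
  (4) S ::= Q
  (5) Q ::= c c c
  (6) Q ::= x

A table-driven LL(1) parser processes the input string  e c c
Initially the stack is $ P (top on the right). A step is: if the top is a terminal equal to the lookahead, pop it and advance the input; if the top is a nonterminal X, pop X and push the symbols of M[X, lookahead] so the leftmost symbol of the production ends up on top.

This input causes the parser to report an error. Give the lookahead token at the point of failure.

step 1: stack=$ P  input=e c c $  — expand P ::= e S
step 2: stack=$ S e  input=e c c $  — match e
step 3: stack=$ S  input=c c $  — expand S ::= Q
step 4: stack=$ Q  input=c c $  — expand Q ::= c c c
step 5: stack=$ c c c  input=c c $  — match c
step 6: stack=$ c c  input=c $  — match c
step 7: stack=$ c  input=$  — error: top is terminal c but lookahead is $

$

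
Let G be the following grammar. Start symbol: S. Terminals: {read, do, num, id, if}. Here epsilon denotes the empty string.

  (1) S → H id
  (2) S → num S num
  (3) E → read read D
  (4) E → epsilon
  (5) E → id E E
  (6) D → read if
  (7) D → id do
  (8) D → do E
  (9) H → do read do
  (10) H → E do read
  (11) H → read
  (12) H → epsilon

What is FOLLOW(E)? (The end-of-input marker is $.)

{do, id, read}

FIRST(E): from E→read read D we get {read}; from E→epsilon we get {epsilon}; from E→id E E we get {id}. So FIRST(E) = {epsilon, id, read}.
FIRST(D): from D→read if we get {read}; from D→id do we get {id}; from D→do E we get {do}. So FIRST(D) = {do, id, read}.
FIRST(H): from H→do read do we get {do}; from H→E do read we get {do, id, read}; from H→read we get {read}; from H→epsilon we get {epsilon}. So FIRST(H) = {epsilon, do, id, read}.
FIRST(S): from S→H id we get {do, id, read}; from S→num S num we get {num}. So FIRST(S) = {do, id, num, read}.
FOLLOW(S) includes $ since S is the start symbol.
FOLLOW(S): in S→num S num, S is followed by num with FIRST {num}. Thus FOLLOW(S) = {$, num}.
FOLLOW(H): in S→H id, H is followed by id with FIRST {id}. Thus FOLLOW(H) = {id}.
FOLLOW(E): in E→id E E (occurrence 1), E is followed by E with FIRST {epsilon, id, read}; in E→id E E (occurrence 1), the suffix after E is nullable (adds nothing new); in E→id E E (occurrence 2), the suffix after E is empty (adds nothing new); in D→do E, the suffix after E is empty, so FOLLOW(E) ⊇ FOLLOW(D) = {do, id, read}; in H→E do read, E is followed by do read with FIRST {do}. Thus FOLLOW(E) = {do, id, read}.
FOLLOW(D): in E→read read D, the suffix after D is empty, so FOLLOW(D) ⊇ FOLLOW(E) = {do, id, read}. Thus FOLLOW(D) = {do, id, read}.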